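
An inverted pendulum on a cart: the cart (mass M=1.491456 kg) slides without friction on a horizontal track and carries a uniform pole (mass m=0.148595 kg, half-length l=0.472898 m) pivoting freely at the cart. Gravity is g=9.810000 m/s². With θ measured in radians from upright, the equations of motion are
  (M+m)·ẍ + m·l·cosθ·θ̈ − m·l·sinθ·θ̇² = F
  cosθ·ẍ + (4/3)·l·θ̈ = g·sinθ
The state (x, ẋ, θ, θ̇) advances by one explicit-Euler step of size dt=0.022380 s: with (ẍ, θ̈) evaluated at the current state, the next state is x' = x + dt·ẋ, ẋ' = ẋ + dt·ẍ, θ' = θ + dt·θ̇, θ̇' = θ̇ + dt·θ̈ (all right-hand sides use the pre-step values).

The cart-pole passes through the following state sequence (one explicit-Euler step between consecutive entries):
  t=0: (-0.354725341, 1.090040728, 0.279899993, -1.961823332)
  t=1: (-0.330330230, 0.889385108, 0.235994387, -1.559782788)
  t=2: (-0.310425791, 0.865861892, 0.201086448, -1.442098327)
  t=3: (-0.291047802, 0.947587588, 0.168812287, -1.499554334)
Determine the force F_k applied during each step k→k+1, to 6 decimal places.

step 0→1:
  ẍ = (ẋ'−ẋ)/dt = (0.889385108−1.090040728)/0.022380 = -8.965845
  θ̈ = (θ̇'−θ̇)/dt = (-1.559782788−-1.961823332)/0.022380 = 17.964278
  sinθ=0.276260, cosθ=0.961083
  F = (M+m)·ẍ + m·l·cosθ·θ̈ − m·l·sinθ·θ̇² = -14.704444 + 1.213228 − 0.074715 = -13.565931
step 1→2:
  ẍ = (ẋ'−ẋ)/dt = (0.865861892−0.889385108)/0.022380 = -1.051082
  θ̈ = (θ̇'−θ̇)/dt = (-1.442098327−-1.559782788)/0.022380 = 5.258466
  sinθ=0.233810, cosθ=0.972282
  F = (M+m)·ẍ + m·l·cosθ·θ̈ − m·l·sinθ·θ̇² = -1.723828 + 0.359272 − 0.039973 = -1.404529
step 2→3:
  ẍ = (ẋ'−ẋ)/dt = (0.947587588−0.865861892)/0.022380 = 3.651729
  θ̈ = (θ̇'−θ̇)/dt = (-1.499554334−-1.442098327)/0.022380 = -2.567293
  sinθ=0.199734, cosθ=0.979850
  F = (M+m)·ẍ + m·l·cosθ·θ̈ − m·l·sinθ·θ̇² = 5.989022 + -0.176769 − 0.029189 = 5.783064

F_0 = -13.565931 N
F_1 = -1.404529 N
F_2 = 5.783064 N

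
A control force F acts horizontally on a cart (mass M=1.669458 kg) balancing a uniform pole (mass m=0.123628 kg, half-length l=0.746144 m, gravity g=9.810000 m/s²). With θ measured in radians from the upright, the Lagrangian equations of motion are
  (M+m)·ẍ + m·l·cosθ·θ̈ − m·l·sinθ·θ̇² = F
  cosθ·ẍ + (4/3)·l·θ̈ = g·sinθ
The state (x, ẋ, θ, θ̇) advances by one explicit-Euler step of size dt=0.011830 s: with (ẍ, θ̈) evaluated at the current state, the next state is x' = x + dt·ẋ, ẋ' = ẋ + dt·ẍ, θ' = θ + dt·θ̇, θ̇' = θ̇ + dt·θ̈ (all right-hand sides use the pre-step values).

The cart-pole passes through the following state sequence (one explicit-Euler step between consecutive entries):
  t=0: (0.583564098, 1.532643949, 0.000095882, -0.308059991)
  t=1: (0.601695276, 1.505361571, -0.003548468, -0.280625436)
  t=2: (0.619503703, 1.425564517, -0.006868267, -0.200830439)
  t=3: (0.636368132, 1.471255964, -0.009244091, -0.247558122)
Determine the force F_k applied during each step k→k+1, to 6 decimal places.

step 0→1:
  ẍ = (ẋ'−ẋ)/dt = (1.505361571−1.532643949)/0.011830 = -2.306203
  θ̈ = (θ̇'−θ̇)/dt = (-0.280625436−-0.308059991)/0.011830 = 2.319066
  sinθ=0.000096, cosθ=1.000000
  F = (M+m)·ẍ + m·l·cosθ·θ̈ − m·l·sinθ·θ̇² = -4.135220 + 0.213921 − 0.000001 = -3.921300
step 1→2:
  ẍ = (ẋ'−ẋ)/dt = (1.425564517−1.505361571)/0.011830 = -6.745313
  θ̈ = (θ̇'−θ̇)/dt = (-0.200830439−-0.280625436)/0.011830 = 6.745139
  sinθ=-0.003548, cosθ=0.999994
  F = (M+m)·ẍ + m·l·cosθ·θ̈ − m·l·sinθ·θ̇² = -12.094926 + 0.622197 − -0.000026 = -11.472704
step 2→3:
  ẍ = (ẋ'−ẋ)/dt = (1.471255964−1.425564517)/0.011830 = 3.862337
  θ̈ = (θ̇'−θ̇)/dt = (-0.247558122−-0.200830439)/0.011830 = -3.949931
  sinθ=-0.006868, cosθ=0.999976
  F = (M+m)·ẍ + m·l·cosθ·θ̈ − m·l·sinθ·θ̇² = 6.925502 + -0.364350 − -0.000026 = 6.561178

F_0 = -3.921300 N
F_1 = -11.472704 N
F_2 = 6.561178 N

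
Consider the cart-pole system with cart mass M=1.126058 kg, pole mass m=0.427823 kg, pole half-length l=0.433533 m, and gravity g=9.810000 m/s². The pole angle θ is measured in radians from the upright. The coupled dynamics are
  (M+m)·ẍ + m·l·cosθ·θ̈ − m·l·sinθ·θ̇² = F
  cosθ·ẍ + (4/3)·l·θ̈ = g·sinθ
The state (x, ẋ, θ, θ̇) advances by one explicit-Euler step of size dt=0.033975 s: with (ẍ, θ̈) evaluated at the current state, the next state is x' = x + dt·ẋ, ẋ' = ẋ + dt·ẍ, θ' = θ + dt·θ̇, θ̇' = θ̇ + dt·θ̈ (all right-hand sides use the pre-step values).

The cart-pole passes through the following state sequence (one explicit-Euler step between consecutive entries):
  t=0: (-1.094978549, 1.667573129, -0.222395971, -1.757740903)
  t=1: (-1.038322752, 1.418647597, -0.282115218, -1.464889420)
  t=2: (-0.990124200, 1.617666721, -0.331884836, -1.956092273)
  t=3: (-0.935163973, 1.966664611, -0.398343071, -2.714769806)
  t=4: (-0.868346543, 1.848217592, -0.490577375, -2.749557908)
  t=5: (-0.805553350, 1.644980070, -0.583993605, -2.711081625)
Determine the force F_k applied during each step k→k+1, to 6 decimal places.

F_0 = -9.699111 N
F_1 = 6.637587 N
F_2 = 12.277269 N
F_3 = -5.062111 N
F_4 = -8.449369 N

step 0→1:
  ẍ = (ẋ'−ẋ)/dt = (1.418647597−1.667573129)/0.033975 = -7.326726
  θ̈ = (θ̇'−θ̇)/dt = (-1.464889420−-1.757740903)/0.033975 = 8.619617
  sinθ=-0.220567, cosθ=0.975372
  F = (M+m)·ẍ + m·l·cosθ·θ̈ − m·l·sinθ·θ̇² = -11.384861 + 1.559353 − -0.126397 = -9.699111
step 1→2:
  ẍ = (ẋ'−ẋ)/dt = (1.617666721−1.418647597)/0.033975 = 5.857811
  θ̈ = (θ̇'−θ̇)/dt = (-1.956092273−-1.464889420)/0.033975 = -14.457773
  sinθ=-0.278388, cosθ=0.960469
  F = (M+m)·ẍ + m·l·cosθ·θ̈ − m·l·sinθ·θ̇² = 9.102341 + -2.575556 − -0.110802 = 6.637587
step 2→3:
  ẍ = (ẋ'−ẋ)/dt = (1.966664611−1.617666721)/0.033975 = 10.272197
  θ̈ = (θ̇'−θ̇)/dt = (-2.714769806−-1.956092273)/0.033975 = -22.330465
  sinθ=-0.325826, cosθ=0.945430
  F = (M+m)·ẍ + m·l·cosθ·θ̈ − m·l·sinθ·θ̇² = 15.961772 + -3.915736 − -0.231233 = 12.277269
step 3→4:
  ẍ = (ẋ'−ẋ)/dt = (1.848217592−1.966664611)/0.033975 = -3.486299
  θ̈ = (θ̇'−θ̇)/dt = (-2.749557908−-2.714769806)/0.033975 = -1.023932
  sinθ=-0.387892, cosθ=0.921705
  F = (M+m)·ẍ + m·l·cosθ·θ̈ − m·l·sinθ·θ̇² = -5.417294 + -0.175045 − -0.530228 = -5.062111
step 4→5:
  ẍ = (ẋ'−ẋ)/dt = (1.644980070−1.848217592)/0.033975 = -5.981973
  θ̈ = (θ̇'−θ̇)/dt = (-2.711081625−-2.749557908)/0.033975 = 1.132488
  sinθ=-0.471135, cosθ=0.882061
  F = (M+m)·ẍ + m·l·cosθ·θ̈ − m·l·sinθ·θ̇² = -9.295274 + 0.185276 − -0.660629 = -8.449369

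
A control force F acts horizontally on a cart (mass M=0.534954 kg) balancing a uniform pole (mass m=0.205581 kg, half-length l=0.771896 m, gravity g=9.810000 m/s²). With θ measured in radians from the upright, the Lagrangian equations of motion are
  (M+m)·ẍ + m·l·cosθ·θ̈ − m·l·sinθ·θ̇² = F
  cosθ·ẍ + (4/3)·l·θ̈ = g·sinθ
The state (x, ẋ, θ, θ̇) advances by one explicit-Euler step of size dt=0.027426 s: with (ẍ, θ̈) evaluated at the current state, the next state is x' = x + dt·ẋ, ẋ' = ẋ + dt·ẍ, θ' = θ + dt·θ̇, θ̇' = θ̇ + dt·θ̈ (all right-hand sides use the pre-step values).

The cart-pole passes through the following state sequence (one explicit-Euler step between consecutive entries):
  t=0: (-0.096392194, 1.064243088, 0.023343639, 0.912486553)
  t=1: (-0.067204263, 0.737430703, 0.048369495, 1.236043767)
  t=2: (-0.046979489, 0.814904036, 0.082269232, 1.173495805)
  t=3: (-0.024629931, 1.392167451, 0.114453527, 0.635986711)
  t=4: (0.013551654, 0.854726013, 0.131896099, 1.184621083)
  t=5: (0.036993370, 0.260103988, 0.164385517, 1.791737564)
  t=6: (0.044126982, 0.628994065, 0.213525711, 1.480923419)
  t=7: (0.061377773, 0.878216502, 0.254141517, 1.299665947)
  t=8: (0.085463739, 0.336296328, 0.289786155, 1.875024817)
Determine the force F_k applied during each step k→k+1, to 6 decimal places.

F_0 = -6.955816 N
F_1 = 1.718671 N
F_2 = 12.469334 N
F_3 = -11.365260 N
F_4 = -12.602525 N
F_5 = 8.102978 N
F_6 = 5.630617 N
F_7 = -11.477784 N

step 0→1:
  ẍ = (ẋ'−ẋ)/dt = (0.737430703−1.064243088)/0.027426 = -11.916152
  θ̈ = (θ̇'−θ̇)/dt = (1.236043767−0.912486553)/0.027426 = 11.797463
  sinθ=0.023342, cosθ=0.999728
  F = (M+m)·ẍ + m·l·cosθ·θ̈ − m·l·sinθ·θ̇² = -8.824328 + 1.871596 − 0.003084 = -6.955816
step 1→2:
  ẍ = (ẋ'−ẋ)/dt = (0.814904036−0.737430703)/0.027426 = 2.824813
  θ̈ = (θ̇'−θ̇)/dt = (1.173495805−1.236043767)/0.027426 = -2.280608
  sinθ=0.048351, cosθ=0.998830
  F = (M+m)·ẍ + m·l·cosθ·θ̈ − m·l·sinθ·θ̇² = 2.091873 + -0.361480 − 0.011722 = 1.718671
step 2→3:
  ẍ = (ẋ'−ẋ)/dt = (1.392167451−0.814904036)/0.027426 = 21.048035
  θ̈ = (θ̇'−θ̇)/dt = (0.635986711−1.173495805)/0.027426 = -19.598523
  sinθ=0.082176, cosθ=0.996618
  F = (M+m)·ẍ + m·l·cosθ·θ̈ − m·l·sinθ·θ̇² = 15.586807 + -3.099515 − 0.017958 = 12.469334
step 3→4:
  ẍ = (ẋ'−ẋ)/dt = (0.854726013−1.392167451)/0.027426 = -19.596056
  θ̈ = (θ̇'−θ̇)/dt = (1.184621083−0.635986711)/0.027426 = 20.004170
  sinθ=0.114204, cosθ=0.993457
  F = (M+m)·ẍ + m·l·cosθ·θ̈ − m·l·sinθ·θ̇² = -14.511566 + 3.153636 − 0.007330 = -11.365260
step 4→5:
  ẍ = (ẋ'−ẋ)/dt = (0.260103988−0.854726013)/0.027426 = -21.680961
  θ̈ = (θ̇'−θ̇)/dt = (1.791737564−1.184621083)/0.027426 = 22.136530
  sinθ=0.131514, cosθ=0.991314
  F = (M+m)·ẍ + m·l·cosθ·θ̈ − m·l·sinθ·θ̇² = -16.055510 + 3.482272 − 0.029287 = -12.602525
step 5→6:
  ẍ = (ẋ'−ẋ)/dt = (0.628994065−0.260103988)/0.027426 = 13.450378
  θ̈ = (θ̇'−θ̇)/dt = (1.480923419−1.791737564)/0.027426 = -11.332828
  sinθ=0.163646, cosθ=0.986519
  F = (M+m)·ẍ + m·l·cosθ·θ̈ − m·l·sinθ·θ̇² = 9.960476 + -1.774131 − 0.083367 = 8.102978
step 6→7:
  ẍ = (ẋ'−ẋ)/dt = (0.878216502−0.628994065)/0.027426 = 9.087087
  θ̈ = (θ̇'−θ̇)/dt = (1.299665947−1.480923419)/0.027426 = -6.608965
  sinθ=0.211907, cosθ=0.977290
  F = (M+m)·ẍ + m·l·cosθ·θ̈ − m·l·sinθ·θ̇² = 6.729306 + -1.024940 − 0.073748 = 5.630617
step 7→8:
  ẍ = (ẋ'−ẋ)/dt = (0.336296328−0.878216502)/0.027426 = -19.759359
  θ̈ = (θ̇'−θ̇)/dt = (1.875024817−1.299665947)/0.027426 = 20.978592
  sinθ=0.251415, cosθ=0.967879
  F = (M+m)·ẍ + m·l·cosθ·θ̈ − m·l·sinθ·θ̇² = -14.632497 + 3.222103 − 0.067390 = -11.477784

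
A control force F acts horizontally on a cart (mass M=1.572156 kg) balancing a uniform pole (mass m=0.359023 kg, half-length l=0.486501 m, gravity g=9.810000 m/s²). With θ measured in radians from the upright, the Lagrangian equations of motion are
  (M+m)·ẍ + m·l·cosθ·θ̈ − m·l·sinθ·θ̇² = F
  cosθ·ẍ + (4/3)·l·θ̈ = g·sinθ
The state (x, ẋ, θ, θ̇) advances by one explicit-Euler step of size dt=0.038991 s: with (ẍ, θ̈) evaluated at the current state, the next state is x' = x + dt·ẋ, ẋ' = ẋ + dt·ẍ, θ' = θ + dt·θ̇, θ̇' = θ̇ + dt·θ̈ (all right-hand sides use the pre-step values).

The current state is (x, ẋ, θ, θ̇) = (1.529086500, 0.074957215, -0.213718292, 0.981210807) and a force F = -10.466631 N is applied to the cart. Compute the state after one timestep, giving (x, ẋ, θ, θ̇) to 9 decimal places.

(1.532009157, -0.156907547, -0.175459901, 1.205459414)

sinθ=-0.212095055, cosθ=0.977249041
temp = (F + m·l·θ̇²·sinθ)/(M+m) = (-10.466631 + -0.035666558)/1.931179 = -5.438282810
θ̈ = (g·sinθ − cosθ·temp)/(l·(4/3 − m·cos²θ/(M+m))) = 5.751291491
ẍ = temp − m·l·θ̈·cosθ/(M+m) = -5.946622606
Euler: x'=1.529086500+0.038991·0.074957215=1.532009157, ẋ'=0.074957215+0.038991·-5.946622606=-0.156907547
       θ'=-0.213718292+0.038991·0.981210807=-0.175459901, θ̇'=0.981210807+0.038991·5.751291491=1.205459414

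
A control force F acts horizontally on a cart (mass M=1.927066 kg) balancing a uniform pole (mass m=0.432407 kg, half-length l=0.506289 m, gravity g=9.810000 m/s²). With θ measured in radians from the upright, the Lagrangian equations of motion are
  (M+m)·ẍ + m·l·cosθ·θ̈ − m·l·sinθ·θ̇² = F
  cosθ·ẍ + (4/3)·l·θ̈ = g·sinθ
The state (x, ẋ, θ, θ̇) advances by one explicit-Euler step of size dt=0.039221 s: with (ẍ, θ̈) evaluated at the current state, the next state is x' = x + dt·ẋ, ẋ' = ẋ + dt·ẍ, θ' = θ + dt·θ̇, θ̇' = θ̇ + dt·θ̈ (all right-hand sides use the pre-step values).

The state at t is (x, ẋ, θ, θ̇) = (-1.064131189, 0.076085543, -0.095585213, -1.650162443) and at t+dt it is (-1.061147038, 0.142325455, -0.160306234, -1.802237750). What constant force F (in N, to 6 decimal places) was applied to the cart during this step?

ẍ = (ẋ'−ẋ)/dt = (0.142325455−0.076085543)/0.039221 = 1.688889
θ̈ = (θ̇'−θ̇)/dt = (-1.802237750−-1.650162443)/0.039221 = -3.877395
sinθ=-0.095440, cosθ=0.995435
F = (M+m)·ẍ + m·l·cosθ·θ̈ − m·l·sinθ·θ̇² = 3.984888 + -0.844976 − -0.056895 = 3.196807

F = 3.196807 N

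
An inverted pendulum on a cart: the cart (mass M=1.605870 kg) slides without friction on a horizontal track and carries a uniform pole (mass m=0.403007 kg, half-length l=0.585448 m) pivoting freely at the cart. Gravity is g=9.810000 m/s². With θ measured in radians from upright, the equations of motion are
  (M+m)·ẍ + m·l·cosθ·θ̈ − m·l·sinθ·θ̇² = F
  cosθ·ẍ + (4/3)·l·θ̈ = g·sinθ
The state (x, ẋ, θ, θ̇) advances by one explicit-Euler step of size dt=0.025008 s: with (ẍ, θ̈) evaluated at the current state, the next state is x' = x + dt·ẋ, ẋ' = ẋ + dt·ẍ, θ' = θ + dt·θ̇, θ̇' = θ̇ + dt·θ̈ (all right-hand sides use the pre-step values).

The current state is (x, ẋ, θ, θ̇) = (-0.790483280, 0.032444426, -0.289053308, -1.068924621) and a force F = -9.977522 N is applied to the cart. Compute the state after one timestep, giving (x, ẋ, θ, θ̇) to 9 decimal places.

sinθ=-0.285044935, cosθ=0.958514155
temp = (F + m·l·θ̇²·sinθ)/(M+m) = (-9.977522 + -0.076843724)/2.008877 = -5.004968310
θ̈ = (g·sinθ − cosθ·temp)/(l·(4/3 − m·cos²θ/(M+m))) = 2.974679981
ẍ = temp − m·l·θ̈·cosθ/(M+m) = -5.339846105
Euler: x'=-0.790483280+0.025008·0.032444426=-0.789671910, ẋ'=0.032444426+0.025008·-5.339846105=-0.101094445
       θ'=-0.289053308+0.025008·-1.068924621=-0.315784975, θ̇'=-1.068924621+0.025008·2.974679981=-0.994533824

(-0.789671910, -0.101094445, -0.315784975, -0.994533824)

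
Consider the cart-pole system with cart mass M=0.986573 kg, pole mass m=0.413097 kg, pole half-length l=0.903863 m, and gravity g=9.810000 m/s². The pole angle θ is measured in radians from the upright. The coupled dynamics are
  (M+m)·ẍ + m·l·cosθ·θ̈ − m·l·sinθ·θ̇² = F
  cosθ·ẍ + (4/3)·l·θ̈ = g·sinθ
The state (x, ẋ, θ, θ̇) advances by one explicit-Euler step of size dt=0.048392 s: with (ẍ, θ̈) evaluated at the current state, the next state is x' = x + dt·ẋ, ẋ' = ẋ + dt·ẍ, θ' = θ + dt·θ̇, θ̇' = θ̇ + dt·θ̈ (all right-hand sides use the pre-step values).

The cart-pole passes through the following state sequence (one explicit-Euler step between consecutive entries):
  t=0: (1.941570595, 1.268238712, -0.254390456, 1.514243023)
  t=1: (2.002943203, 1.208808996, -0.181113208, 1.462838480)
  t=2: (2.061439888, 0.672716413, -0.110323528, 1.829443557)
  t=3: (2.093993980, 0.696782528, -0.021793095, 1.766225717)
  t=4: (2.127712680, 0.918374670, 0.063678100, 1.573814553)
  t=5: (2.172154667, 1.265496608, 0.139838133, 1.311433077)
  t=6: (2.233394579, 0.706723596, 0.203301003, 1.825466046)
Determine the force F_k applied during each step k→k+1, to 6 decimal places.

F_0 = -1.887330 N
F_1 = -12.579412 N
F_2 = 0.348855 N
F_3 = 4.950367 N
F_4 = 7.960778 N
F_5 = -12.323763 N

step 0→1:
  ẍ = (ẋ'−ẋ)/dt = (1.208808996−1.268238712)/0.048392 = -1.228090
  θ̈ = (θ̇'−θ̇)/dt = (1.462838480−1.514243023)/0.048392 = -1.062253
  sinθ=-0.251656, cosθ=0.967817
  F = (M+m)·ẍ + m·l·cosθ·θ̈ − m·l·sinθ·θ̇² = -1.718920 + -0.383863 − -0.215453 = -1.887330
step 1→2:
  ẍ = (ẋ'−ẋ)/dt = (0.672716413−1.208808996)/0.048392 = -11.078124
  θ̈ = (θ̇'−θ̇)/dt = (1.829443557−1.462838480)/0.048392 = 7.575737
  sinθ=-0.180125, cosθ=0.983644
  F = (M+m)·ẍ + m·l·cosθ·θ̈ − m·l·sinθ·θ̇² = -15.505718 + 2.782386 − -0.143920 = -12.579412
step 2→3:
  ẍ = (ẋ'−ẋ)/dt = (0.696782528−0.672716413)/0.048392 = 0.497316
  θ̈ = (θ̇'−θ̇)/dt = (1.766225717−1.829443557)/0.048392 = -1.306370
  sinθ=-0.110100, cosθ=0.993921
  F = (M+m)·ẍ + m·l·cosθ·θ̈ − m·l·sinθ·θ̇² = 0.696078 + -0.484811 − -0.137588 = 0.348855
step 3→4:
  ẍ = (ẋ'−ẋ)/dt = (0.918374670−0.696782528)/0.048392 = 4.579107
  θ̈ = (θ̇'−θ̇)/dt = (1.573814553−1.766225717)/0.048392 = -3.976094
  sinθ=-0.021791, cosθ=0.999763
  F = (M+m)·ẍ + m·l·cosθ·θ̈ − m·l·sinθ·θ̇² = 6.409239 + -1.484254 − -0.025382 = 4.950367
step 4→5:
  ẍ = (ẋ'−ẋ)/dt = (1.265496608−0.918374670)/0.048392 = 7.173127
  θ̈ = (θ̇'−θ̇)/dt = (1.311433077−1.573814553)/0.048392 = -5.422001
  sinθ=0.063635, cosθ=0.997973
  F = (M+m)·ẍ + m·l·cosθ·θ̈ − m·l·sinθ·θ̇² = 10.040010 + -2.020380 − 0.058852 = 7.960778
step 5→6:
  ẍ = (ẋ'−ẋ)/dt = (0.706723596−1.265496608)/0.048392 = -11.546806
  θ̈ = (θ̇'−θ̇)/dt = (1.825466046−1.311433077)/0.048392 = 10.622272
  sinθ=0.139383, cosθ=0.990239
  F = (M+m)·ẍ + m·l·cosθ·θ̈ − m·l·sinθ·θ̇² = -16.161717 + 3.927461 − 0.089507 = -12.323763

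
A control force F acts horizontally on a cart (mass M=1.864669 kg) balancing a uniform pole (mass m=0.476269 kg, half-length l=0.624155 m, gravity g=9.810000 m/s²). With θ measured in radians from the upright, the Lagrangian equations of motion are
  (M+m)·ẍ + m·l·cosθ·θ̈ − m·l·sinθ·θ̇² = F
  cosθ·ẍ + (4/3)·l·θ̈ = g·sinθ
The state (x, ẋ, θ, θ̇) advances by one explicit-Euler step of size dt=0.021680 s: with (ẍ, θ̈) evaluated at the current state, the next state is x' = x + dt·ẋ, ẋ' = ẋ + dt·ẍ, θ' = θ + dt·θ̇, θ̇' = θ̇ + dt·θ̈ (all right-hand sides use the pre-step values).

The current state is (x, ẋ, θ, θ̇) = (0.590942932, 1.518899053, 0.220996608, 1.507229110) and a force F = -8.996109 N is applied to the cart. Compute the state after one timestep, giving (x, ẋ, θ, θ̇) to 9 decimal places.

sinθ=0.219202102, cosθ=0.975679475
temp = (F + m·l·θ̇²·sinθ)/(M+m) = (-8.996109 + 0.148029417)/2.340938 = -3.779715474
θ̈ = (g·sinθ − cosθ·temp)/(l·(4/3 − m·cos²θ/(M+m))) = 8.207476796
ẍ = temp − m·l·θ̈·cosθ/(M+m) = -4.796600120
Euler: x'=0.590942932+0.021680·1.518899053=0.623872663, ẋ'=1.518899053+0.021680·-4.796600120=1.414908762
       θ'=0.220996608+0.021680·1.507229110=0.253673335, θ̇'=1.507229110+0.021680·8.207476796=1.685167207

(0.623872663, 1.414908762, 0.253673335, 1.685167207)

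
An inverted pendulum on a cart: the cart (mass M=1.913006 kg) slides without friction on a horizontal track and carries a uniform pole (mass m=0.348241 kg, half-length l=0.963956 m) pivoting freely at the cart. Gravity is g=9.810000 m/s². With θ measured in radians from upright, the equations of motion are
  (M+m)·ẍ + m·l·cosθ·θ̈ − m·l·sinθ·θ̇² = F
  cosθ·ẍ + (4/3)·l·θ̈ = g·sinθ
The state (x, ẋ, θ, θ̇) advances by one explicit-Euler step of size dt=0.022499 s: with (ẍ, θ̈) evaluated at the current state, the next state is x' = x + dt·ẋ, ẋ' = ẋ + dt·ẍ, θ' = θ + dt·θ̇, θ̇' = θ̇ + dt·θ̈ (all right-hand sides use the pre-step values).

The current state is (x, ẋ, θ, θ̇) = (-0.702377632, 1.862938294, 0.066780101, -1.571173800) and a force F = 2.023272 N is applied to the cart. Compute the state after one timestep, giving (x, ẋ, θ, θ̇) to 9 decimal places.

(-0.660463383, 1.884388879, 0.031430262, -1.576366731)

sinθ=0.066730477, cosθ=0.997771038
temp = (F + m·l·θ̇²·sinθ)/(M+m) = (2.023272 + 0.055298048)/2.261247 = 0.919214065
θ̈ = (g·sinθ − cosθ·temp)/(l·(4/3 − m·cos²θ/(M+m))) = -0.230807202
ẍ = temp − m·l·θ̈·cosθ/(M+m) = 0.953401724
Euler: x'=-0.702377632+0.022499·1.862938294=-0.660463383, ẋ'=1.862938294+0.022499·0.953401724=1.884388879
       θ'=0.066780101+0.022499·-1.571173800=0.031430262, θ̇'=-1.571173800+0.022499·-0.230807202=-1.576366731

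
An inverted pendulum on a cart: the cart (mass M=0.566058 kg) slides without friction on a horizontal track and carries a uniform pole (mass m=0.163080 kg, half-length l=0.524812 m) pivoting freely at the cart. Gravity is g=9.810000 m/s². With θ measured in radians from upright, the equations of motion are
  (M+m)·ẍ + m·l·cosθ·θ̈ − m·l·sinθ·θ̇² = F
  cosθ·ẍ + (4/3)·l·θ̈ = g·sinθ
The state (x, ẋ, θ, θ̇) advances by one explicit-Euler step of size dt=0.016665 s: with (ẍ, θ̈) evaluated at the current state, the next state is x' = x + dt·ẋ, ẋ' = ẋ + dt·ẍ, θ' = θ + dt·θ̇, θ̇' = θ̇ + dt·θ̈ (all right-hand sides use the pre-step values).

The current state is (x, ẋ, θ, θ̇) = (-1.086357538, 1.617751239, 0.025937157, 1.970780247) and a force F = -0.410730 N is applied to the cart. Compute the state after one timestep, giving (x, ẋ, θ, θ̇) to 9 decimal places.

(-1.059397714, 1.605855665, 0.058780210, 1.993833358)

sinθ=0.025934249, cosθ=0.999663651
temp = (F + m·l·θ̇²·sinθ)/(M+m) = (-0.410730 + 0.008620938)/0.729138 = -0.551485537
θ̈ = (g·sinθ − cosθ·temp)/(l·(4/3 − m·cos²θ/(M+m))) = 1.383324985
ẍ = temp − m·l·θ̈·cosθ/(M+m) = -0.713805842
Euler: x'=-1.086357538+0.016665·1.617751239=-1.059397714, ẋ'=1.617751239+0.016665·-0.713805842=1.605855665
       θ'=0.025937157+0.016665·1.970780247=0.058780210, θ̇'=1.970780247+0.016665·1.383324985=1.993833358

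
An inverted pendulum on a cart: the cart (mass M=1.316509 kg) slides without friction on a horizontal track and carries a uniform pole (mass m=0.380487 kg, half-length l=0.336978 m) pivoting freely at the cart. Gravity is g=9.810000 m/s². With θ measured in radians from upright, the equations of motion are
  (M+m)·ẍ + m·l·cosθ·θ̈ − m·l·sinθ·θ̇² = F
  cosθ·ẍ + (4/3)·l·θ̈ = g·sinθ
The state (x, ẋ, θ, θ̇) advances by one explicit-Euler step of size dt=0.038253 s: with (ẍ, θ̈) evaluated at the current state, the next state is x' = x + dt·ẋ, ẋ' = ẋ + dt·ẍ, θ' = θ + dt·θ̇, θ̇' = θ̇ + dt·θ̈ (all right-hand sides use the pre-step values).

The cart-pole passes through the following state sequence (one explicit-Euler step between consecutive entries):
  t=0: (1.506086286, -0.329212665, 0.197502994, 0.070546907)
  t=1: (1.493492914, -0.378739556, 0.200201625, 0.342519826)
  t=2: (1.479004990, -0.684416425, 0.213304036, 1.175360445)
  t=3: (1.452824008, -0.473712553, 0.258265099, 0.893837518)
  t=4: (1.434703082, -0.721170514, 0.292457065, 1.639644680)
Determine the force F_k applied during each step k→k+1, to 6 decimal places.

step 0→1:
  ẍ = (ẋ'−ẋ)/dt = (-0.378739556−-0.329212665)/0.038253 = -1.294719
  θ̈ = (θ̇'−θ̇)/dt = (0.342519826−0.070546907)/0.038253 = 7.109845
  sinθ=0.196221, cosθ=0.980560
  F = (M+m)·ẍ + m·l·cosθ·θ̈ − m·l·sinθ·θ̇² = -2.197133 + 0.893872 − 0.000125 = -1.303386
step 1→2:
  ẍ = (ẋ'−ẋ)/dt = (-0.684416425−-0.378739556)/0.038253 = -7.990925
  θ̈ = (θ̇'−θ̇)/dt = (1.175360445−0.342519826)/0.038253 = 21.771903
  sinθ=0.198867, cosθ=0.980027
  F = (M+m)·ẍ + m·l·cosθ·θ̈ − m·l·sinθ·θ̇² = -13.560568 + 2.735745 − 0.002991 = -10.827815
step 2→3:
  ẍ = (ẋ'−ẋ)/dt = (-0.473712553−-0.684416425)/0.038253 = 5.508166
  θ̈ = (θ̇'−θ̇)/dt = (0.893837518−1.175360445)/0.038253 = -7.359499
  sinθ=0.211690, cosθ=0.977337
  F = (M+m)·ẍ + m·l·cosθ·θ̈ − m·l·sinθ·θ̇² = 9.347336 + -0.922219 − 0.037496 = 8.387621
step 3→4:
  ẍ = (ẋ'−ẋ)/dt = (-0.721170514−-0.473712553)/0.038253 = -6.468982
  θ̈ = (θ̇'−θ̇)/dt = (1.639644680−0.893837518)/0.038253 = 19.496697
  sinθ=0.255404, cosθ=0.966835
  F = (M+m)·ẍ + m·l·cosθ·θ̈ − m·l·sinθ·θ̇² = -10.977836 + 2.416877 − 0.026163 = -8.587122

F_0 = -1.303386 N
F_1 = -10.827815 N
F_2 = 8.387621 N
F_3 = -8.587122 N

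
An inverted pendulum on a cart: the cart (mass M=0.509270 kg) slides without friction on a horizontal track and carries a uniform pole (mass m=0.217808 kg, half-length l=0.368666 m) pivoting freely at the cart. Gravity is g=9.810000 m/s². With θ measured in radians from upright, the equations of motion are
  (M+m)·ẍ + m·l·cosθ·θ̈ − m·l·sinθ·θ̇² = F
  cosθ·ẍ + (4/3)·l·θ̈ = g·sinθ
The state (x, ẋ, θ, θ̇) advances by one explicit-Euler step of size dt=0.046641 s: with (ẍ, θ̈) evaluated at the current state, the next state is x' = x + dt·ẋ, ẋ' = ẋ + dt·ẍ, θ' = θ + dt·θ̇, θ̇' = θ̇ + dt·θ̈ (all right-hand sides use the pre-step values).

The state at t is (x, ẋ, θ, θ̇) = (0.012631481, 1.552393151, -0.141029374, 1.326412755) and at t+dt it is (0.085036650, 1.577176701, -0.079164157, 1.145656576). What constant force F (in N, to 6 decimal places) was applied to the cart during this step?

F = 0.098099 N

ẍ = (ẋ'−ẋ)/dt = (1.577176701−1.552393151)/0.046641 = 0.531368
θ̈ = (θ̇'−θ̇)/dt = (1.145656576−1.326412755)/0.046641 = -3.875478
sinθ=-0.140562, cosθ=0.990072
F = (M+m)·ẍ + m·l·cosθ·θ̈ − m·l·sinθ·θ̇² = 0.386346 + -0.308105 − -0.019858 = 0.098099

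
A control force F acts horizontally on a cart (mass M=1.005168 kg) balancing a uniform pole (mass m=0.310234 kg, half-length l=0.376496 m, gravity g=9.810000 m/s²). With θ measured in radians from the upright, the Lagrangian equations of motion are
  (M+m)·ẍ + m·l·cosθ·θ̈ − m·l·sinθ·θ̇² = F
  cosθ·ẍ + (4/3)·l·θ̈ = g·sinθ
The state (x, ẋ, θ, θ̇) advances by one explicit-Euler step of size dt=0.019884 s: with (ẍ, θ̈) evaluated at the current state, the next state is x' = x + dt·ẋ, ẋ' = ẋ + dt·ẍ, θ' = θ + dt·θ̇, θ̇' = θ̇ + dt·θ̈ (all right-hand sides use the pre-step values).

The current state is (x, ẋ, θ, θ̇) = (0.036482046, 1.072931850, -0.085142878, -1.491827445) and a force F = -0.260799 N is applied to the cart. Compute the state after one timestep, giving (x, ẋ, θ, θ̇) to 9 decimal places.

(0.057816223, 1.071290750, -0.114806375, -1.521614473)

sinθ=-0.085040044, cosθ=0.996377534
temp = (F + m·l·θ̇²·sinθ)/(M+m) = (-0.260799 + -0.022106013)/1.315402 = -0.215071144
θ̈ = (g·sinθ − cosθ·temp)/(l·(4/3 − m·cos²θ/(M+m))) = -1.498040048
ẍ = temp − m·l·θ̈·cosθ/(M+m) = -0.082533694
Euler: x'=0.036482046+0.019884·1.072931850=0.057816223, ẋ'=1.072931850+0.019884·-0.082533694=1.071290750
       θ'=-0.085142878+0.019884·-1.491827445=-0.114806375, θ̇'=-1.491827445+0.019884·-1.498040048=-1.521614473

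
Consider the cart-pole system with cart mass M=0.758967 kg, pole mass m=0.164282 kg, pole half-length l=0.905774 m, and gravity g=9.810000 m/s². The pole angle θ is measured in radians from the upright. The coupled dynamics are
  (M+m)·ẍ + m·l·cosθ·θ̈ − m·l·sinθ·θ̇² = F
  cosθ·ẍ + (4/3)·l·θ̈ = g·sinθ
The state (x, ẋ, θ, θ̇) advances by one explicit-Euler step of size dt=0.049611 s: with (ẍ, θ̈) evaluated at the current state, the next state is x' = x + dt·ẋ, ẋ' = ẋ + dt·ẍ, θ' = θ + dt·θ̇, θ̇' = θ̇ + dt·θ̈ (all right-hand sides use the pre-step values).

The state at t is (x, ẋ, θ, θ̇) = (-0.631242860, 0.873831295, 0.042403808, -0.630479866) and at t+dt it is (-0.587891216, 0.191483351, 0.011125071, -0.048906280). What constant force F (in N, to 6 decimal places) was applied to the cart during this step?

F = -10.958048 N

ẍ = (ẋ'−ẋ)/dt = (0.191483351−0.873831295)/0.049611 = -13.753965
θ̈ = (θ̇'−θ̇)/dt = (-0.048906280−-0.630479866)/0.049611 = 11.722674
sinθ=0.042391, cosθ=0.999101
F = (M+m)·ẍ + m·l·cosθ·θ̈ − m·l·sinθ·θ̇² = -12.698334 + 1.742794 − 0.002507 = -10.958048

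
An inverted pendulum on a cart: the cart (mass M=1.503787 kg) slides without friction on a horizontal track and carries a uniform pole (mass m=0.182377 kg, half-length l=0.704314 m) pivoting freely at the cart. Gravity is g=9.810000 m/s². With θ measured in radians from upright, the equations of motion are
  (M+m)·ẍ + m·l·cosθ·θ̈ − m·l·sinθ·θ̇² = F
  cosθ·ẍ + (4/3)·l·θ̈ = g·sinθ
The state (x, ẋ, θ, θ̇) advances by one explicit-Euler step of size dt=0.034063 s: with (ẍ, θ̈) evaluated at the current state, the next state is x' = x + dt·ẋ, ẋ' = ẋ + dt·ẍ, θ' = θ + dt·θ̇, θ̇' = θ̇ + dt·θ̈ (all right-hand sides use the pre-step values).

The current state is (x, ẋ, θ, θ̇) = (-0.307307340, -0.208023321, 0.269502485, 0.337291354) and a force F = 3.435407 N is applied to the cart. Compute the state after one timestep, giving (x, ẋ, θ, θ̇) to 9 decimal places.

(-0.314393238, -0.140404828, 0.280991640, 0.362627192)

sinθ=0.266251913, cosθ=0.963903480
temp = (F + m·l·θ̇²·sinθ)/(M+m) = (3.435407 + 0.003890806)/1.686164 = 2.039717255
θ̈ = (g·sinθ − cosθ·temp)/(l·(4/3 − m·cos²θ/(M+m))) = 0.743793512
ẍ = temp − m·l·θ̈·cosθ/(M+m) = 1.985100926
Euler: x'=-0.307307340+0.034063·-0.208023321=-0.314393238, ẋ'=-0.208023321+0.034063·1.985100926=-0.140404828
       θ'=0.269502485+0.034063·0.337291354=0.280991640, θ̇'=0.337291354+0.034063·0.743793512=0.362627192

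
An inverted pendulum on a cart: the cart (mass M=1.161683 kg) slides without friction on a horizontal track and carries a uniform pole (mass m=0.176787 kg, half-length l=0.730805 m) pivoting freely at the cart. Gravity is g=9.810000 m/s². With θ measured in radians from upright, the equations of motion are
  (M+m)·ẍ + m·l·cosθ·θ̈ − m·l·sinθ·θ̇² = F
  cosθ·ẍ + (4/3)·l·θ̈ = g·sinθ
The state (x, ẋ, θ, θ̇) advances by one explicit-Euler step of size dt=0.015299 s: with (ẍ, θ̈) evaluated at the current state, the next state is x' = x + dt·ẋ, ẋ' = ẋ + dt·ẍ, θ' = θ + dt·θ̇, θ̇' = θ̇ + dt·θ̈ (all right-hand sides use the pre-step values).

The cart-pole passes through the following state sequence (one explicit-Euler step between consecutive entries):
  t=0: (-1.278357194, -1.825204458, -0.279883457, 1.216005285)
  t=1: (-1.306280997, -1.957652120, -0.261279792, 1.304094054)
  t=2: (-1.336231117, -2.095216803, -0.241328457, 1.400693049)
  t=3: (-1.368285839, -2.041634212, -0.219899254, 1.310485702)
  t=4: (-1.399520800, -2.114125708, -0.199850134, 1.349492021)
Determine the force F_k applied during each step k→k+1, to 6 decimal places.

F_0 = -10.819786 N
F_1 = -11.190350 N
F_2 = 4.008675 N
F_3 = -5.972227 N

step 0→1:
  ẍ = (ẋ'−ẋ)/dt = (-1.957652120−-1.825204458)/0.015299 = -8.657276
  θ̈ = (θ̇'−θ̇)/dt = (1.304094054−1.216005285)/0.015299 = 5.757812
  sinθ=-0.276244, cosθ=0.961088
  F = (M+m)·ẍ + m·l·cosθ·θ̈ − m·l·sinθ·θ̇² = -11.587504 + 0.714944 − -0.052773 = -10.819786
step 1→2:
  ẍ = (ẋ'−ẋ)/dt = (-2.095216803−-1.957652120)/0.015299 = -8.991743
  θ̈ = (θ̇'−θ̇)/dt = (1.400693049−1.304094054)/0.015299 = 6.314073
  sinθ=-0.258317, cosθ=0.966060
  F = (M+m)·ẍ + m·l·cosθ·θ̈ − m·l·sinθ·θ̇² = -12.035179 + 0.788071 − -0.056757 = -11.190350
step 2→3:
  ẍ = (ẋ'−ẋ)/dt = (-2.041634212−-2.095216803)/0.015299 = 3.502359
  θ̈ = (θ̇'−θ̇)/dt = (1.310485702−1.400693049)/0.015299 = -5.896290
  sinθ=-0.238993, cosθ=0.971021
  F = (M+m)·ẍ + m·l·cosθ·θ̈ − m·l·sinθ·θ̇² = 4.687803 + -0.739707 − -0.060579 = 4.008675
step 3→4:
  ẍ = (ẋ'−ẋ)/dt = (-2.114125708−-2.041634212)/0.015299 = -4.738316
  θ̈ = (θ̇'−θ̇)/dt = (1.349492021−1.310485702)/0.015299 = 2.549599
  sinθ=-0.218131, cosθ=0.975919
  F = (M+m)·ẍ + m·l·cosθ·θ̈ − m·l·sinθ·θ̇² = -6.342094 + 0.321468 − -0.048399 = -5.972227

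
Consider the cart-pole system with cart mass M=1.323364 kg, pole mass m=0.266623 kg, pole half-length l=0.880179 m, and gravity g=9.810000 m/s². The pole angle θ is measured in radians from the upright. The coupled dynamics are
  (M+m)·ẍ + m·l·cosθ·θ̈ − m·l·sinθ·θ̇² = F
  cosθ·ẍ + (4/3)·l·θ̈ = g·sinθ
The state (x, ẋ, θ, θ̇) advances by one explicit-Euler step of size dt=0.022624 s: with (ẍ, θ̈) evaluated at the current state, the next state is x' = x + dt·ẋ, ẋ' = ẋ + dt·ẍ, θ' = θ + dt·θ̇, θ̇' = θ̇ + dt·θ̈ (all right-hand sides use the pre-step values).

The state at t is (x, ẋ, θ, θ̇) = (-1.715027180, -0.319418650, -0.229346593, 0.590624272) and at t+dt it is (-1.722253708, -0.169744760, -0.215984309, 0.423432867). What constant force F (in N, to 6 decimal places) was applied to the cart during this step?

F = 8.848664 N

ẍ = (ẋ'−ẋ)/dt = (-0.169744760−-0.319418650)/0.022624 = 6.615713
θ̈ = (θ̇'−θ̇)/dt = (0.423432867−0.590624272)/0.022624 = -7.390002
sinθ=-0.227341, cosθ=0.973815
F = (M+m)·ẍ + m·l·cosθ·θ̈ − m·l·sinθ·θ̇² = 10.518898 + -1.688845 − -0.018611 = 8.848664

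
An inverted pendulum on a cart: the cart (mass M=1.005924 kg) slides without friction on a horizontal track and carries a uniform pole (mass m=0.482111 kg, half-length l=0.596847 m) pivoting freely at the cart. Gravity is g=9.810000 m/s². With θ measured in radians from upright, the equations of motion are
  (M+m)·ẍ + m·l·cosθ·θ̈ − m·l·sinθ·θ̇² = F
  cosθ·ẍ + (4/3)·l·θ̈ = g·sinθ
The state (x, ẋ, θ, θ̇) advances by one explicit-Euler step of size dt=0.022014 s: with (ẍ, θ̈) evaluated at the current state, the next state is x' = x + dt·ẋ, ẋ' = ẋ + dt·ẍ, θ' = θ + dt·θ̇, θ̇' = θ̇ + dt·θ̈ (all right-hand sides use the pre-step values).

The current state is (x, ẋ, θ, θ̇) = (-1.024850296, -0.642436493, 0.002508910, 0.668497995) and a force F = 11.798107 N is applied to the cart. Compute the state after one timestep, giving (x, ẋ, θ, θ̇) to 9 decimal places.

sinθ=0.002508907, cosθ=0.999996853
temp = (F + m·l·θ̇²·sinθ)/(M+m) = (11.798107 + 0.000322623)/1.488035 = 7.928865667
θ̈ = (g·sinθ − cosθ·temp)/(l·(4/3 − m·cos²θ/(M+m))) = -13.120711922
ẍ = temp − m·l·θ̈·cosθ/(M+m) = 10.466055386
Euler: x'=-1.024850296+0.022014·-0.642436493=-1.038992893, ẋ'=-0.642436493+0.022014·10.466055386=-0.412036750
       θ'=0.002508910+0.022014·0.668497995=0.017225225, θ̇'=0.668497995+0.022014·-13.120711922=0.379658643

(-1.038992893, -0.412036750, 0.017225225, 0.379658643)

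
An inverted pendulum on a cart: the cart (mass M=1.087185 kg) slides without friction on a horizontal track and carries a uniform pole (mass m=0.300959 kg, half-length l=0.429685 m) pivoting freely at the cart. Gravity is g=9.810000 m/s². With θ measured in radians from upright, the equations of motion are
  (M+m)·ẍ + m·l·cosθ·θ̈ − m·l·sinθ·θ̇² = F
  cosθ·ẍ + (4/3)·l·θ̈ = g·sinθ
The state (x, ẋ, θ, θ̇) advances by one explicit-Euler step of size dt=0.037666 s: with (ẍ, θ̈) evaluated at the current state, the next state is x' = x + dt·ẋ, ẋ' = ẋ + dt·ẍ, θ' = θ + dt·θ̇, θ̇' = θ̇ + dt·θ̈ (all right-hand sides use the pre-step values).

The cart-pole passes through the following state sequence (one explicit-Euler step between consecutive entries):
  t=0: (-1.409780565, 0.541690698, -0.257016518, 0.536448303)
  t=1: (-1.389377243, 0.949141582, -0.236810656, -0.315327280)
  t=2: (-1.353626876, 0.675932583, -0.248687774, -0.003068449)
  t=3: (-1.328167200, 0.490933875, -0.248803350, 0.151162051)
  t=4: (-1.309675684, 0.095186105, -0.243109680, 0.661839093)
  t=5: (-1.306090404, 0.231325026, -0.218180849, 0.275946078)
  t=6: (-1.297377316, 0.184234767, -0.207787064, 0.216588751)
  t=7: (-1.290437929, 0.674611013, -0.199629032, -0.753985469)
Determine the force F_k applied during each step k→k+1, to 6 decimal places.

step 0→1:
  ẍ = (ẋ'−ẋ)/dt = (0.949141582−0.541690698)/0.037666 = 10.817472
  θ̈ = (θ̇'−θ̇)/dt = (-0.315327280−0.536448303)/0.037666 = -22.613911
  sinθ=-0.254196, cosθ=0.967153
  F = (M+m)·ẍ + m·l·cosθ·θ̈ − m·l·sinθ·θ̇² = 15.016208 + -2.828318 − -0.009460 = 12.197350
step 1→2:
  ẍ = (ẋ'−ẋ)/dt = (0.675932583−0.949141582)/0.037666 = -7.253465
  θ̈ = (θ̇'−θ̇)/dt = (-0.003068449−-0.315327280)/0.037666 = 8.290204
  sinθ=-0.234603, cosθ=0.972091
  F = (M+m)·ẍ + m·l·cosθ·θ̈ − m·l·sinθ·θ̇² = -10.068853 + 1.042149 − -0.003017 = -9.023688
step 2→3:
  ẍ = (ẋ'−ẋ)/dt = (0.490933875−0.675932583)/0.037666 = -4.911557
  θ̈ = (θ̇'−θ̇)/dt = (0.151162051−-0.003068449)/0.037666 = 4.094688
  sinθ=-0.246132, cosθ=0.969236
  F = (M+m)·ẍ + m·l·cosθ·θ̈ − m·l·sinθ·θ̇² = -6.817948 + 0.513225 − -0.000000 = -6.304723
step 3→4:
  ẍ = (ẋ'−ẋ)/dt = (0.095186105−0.490933875)/0.037666 = -10.506764
  θ̈ = (θ̇'−θ̇)/dt = (0.661839093−0.151162051)/0.037666 = 13.558038
  sinθ=-0.246244, cosθ=0.969208
  F = (M+m)·ẍ + m·l·cosθ·θ̈ − m·l·sinθ·θ̇² = -14.584901 + 1.699305 − -0.000728 = -12.884869
step 4→5:
  ẍ = (ẋ'−ẋ)/dt = (0.231325026−0.095186105)/0.037666 = 3.614372
  θ̈ = (θ̇'−θ̇)/dt = (0.275946078−0.661839093)/0.037666 = -10.245129
  sinθ=-0.240722, cosθ=0.970594
  F = (M+m)·ẍ + m·l·cosθ·θ̈ − m·l·sinθ·θ̇² = 5.017268 + -1.285916 − -0.013636 = 3.744988
step 5→6:
  ẍ = (ẋ'−ẋ)/dt = (0.184234767−0.231325026)/0.037666 = -1.250206
  θ̈ = (θ̇'−θ̇)/dt = (0.216588751−0.275946078)/0.037666 = -1.575886
  sinθ=-0.216454, cosθ=0.976293
  F = (M+m)·ẍ + m·l·cosθ·θ̈ − m·l·sinθ·θ̇² = -1.735466 + -0.198958 − -0.002131 = -1.932293
step 6→7:
  ẍ = (ẋ'−ẋ)/dt = (0.674611013−0.184234767)/0.037666 = 13.019069
  θ̈ = (θ̇'−θ̇)/dt = (-0.753985469−0.216588751)/0.037666 = -25.767913
  sinθ=-0.206295, cosθ=0.978490
  F = (M+m)·ẍ + m·l·cosθ·θ̈ − m·l·sinθ·θ̇² = 18.072342 + -3.260567 − -0.001251 = 14.813027

F_0 = 12.197350 N
F_1 = -9.023688 N
F_2 = -6.304723 N
F_3 = -12.884869 N
F_4 = 3.744988 N
F_5 = -1.932293 N
F_6 = 14.813027 N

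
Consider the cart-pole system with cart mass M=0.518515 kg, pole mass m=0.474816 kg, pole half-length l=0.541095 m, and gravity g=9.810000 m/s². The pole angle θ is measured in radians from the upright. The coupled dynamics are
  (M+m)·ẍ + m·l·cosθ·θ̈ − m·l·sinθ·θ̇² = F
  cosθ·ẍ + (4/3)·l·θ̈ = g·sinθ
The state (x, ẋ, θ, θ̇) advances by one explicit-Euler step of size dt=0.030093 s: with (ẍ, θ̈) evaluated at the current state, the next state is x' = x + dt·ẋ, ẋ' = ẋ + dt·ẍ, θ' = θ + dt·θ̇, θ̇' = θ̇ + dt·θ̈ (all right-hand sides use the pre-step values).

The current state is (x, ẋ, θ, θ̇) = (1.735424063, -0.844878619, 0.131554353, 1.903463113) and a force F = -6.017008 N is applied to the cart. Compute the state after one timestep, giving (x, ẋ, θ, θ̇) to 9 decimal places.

sinθ=0.131175223, cosθ=0.991359199
temp = (F + m·l·θ̇²·sinθ)/(M+m) = (-6.017008 + 0.122106731)/0.993331 = -5.934478304
θ̈ = (g·sinθ − cosθ·temp)/(l·(4/3 − m·cos²θ/(M+m))) = 15.344672041
ẍ = temp − m·l·θ̈·cosθ/(M+m) = -9.869014349
Euler: x'=1.735424063+0.030093·-0.844878619=1.709999131, ẋ'=-0.844878619+0.030093·-9.869014349=-1.141866868
       θ'=0.131554353+0.030093·1.903463113=0.188835268, θ̇'=1.903463113+0.030093·15.344672041=2.365230329

(1.709999131, -1.141866868, 0.188835268, 2.365230329)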